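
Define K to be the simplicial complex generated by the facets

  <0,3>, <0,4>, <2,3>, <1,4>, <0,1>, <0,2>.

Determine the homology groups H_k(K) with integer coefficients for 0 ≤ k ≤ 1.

H_0 = Z,  H_1 = Z^2.

Fix the vertex order 0 < 1 < 2 < 3 < 4 and write every simplex with vertices in increasing order. Then dim K = 1 and the simplices of K are:

  0-simplices (5): [0], [1], [2], [3], [4]
  1-simplices (6): [0,1], [0,2], [0,3], [0,4], [1,4], [2,3]

Hence C_0 ≅ Z^5, C_1 ≅ Z^6.

Boundary ∂_1: C_1 → C_0 maps an edge to its endpoints' difference, ∂[p,q] = q − p. For instance
  ∂[1,4] = [4] − [1].
The resulting 5×6 matrix has rank 4, and its Smith normal form has invariant factors (1,1,1,1).

Computing H_k = (kernel of ∂_k) / (image of ∂_{k+1}):

  H_0: rank C_0 − rank ∂_1 = 5 − 4 = 1, and the invariant factors of ∂_1 are all 1, so H_0 = Z.
  H_1: rank ker ∂_1 − rank ∂_2 = (6 − 4) − 0 = 2, and there is no ∂_2, so H_1 = Z^2.

As a check, the Euler characteristic is 5 − 6 = -1, which agrees with 1 − 2 = -1.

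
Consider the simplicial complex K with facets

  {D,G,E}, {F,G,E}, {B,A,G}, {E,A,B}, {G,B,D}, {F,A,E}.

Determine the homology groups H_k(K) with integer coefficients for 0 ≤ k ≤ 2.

Order the vertices as A < B < D < E < F < G. Listing each simplex with vertices in this order, K has dimension 2 with simplices:

  0-simplices (6): A, B, D, E, F, G
  1-simplices (12): AB, AE, AF, AG, BD, BE, BG, DE, DG, EF, EG, FG
  2-simplices (6): ABE, ABG, AEF, BDG, DEG, EFG

giving chain groups C_0 ≅ Z^6, C_1 ≅ Z^12, C_2 ≅ Z^6.

∂_1: C_1 → C_0 maps an edge to its endpoints' difference, ∂[p,q] = q − p.
As a 6×12 matrix over Z this has rank 5, with invariant factors (1,1,1,1,1).

Boundary ∂_2: C_2 → C_1 maps a triangle to the signed sum of its edges. For instance
  ∂AEF = EF − AF + AE,
  ∂DEG = EG − DG + DE.
The resulting 12×6 matrix has rank 6, and its Smith normal form has invariant factors (1,1,1,1,1,1).

From H_k ≅ ker(∂_k) / im(∂_{k+1}) we obtain:

  H_0: rank C_0 − rank ∂_1 = 6 − 5 = 1, and the invariant factors of ∂_1 are all 1, so H_0 ≅ Z.
  H_1: rank ker ∂_1 − rank ∂_2 = (12 − 5) − 6 = 1, and the invariant factors of ∂_2 are all 1, so H_1 ≅ Z.
  H_2: rank ker ∂_2 − rank ∂_3 = (6 − 6) − 0 = 0, and there is no ∂_3, so H_2 ≅ 0.

As a check, the Euler characteristic is 6 − 12 + 6 = 0, which agrees with 1 − 1 + 0 = 0.

H_0 ≅ Z,  H_1 ≅ Z,  H_2 = 0.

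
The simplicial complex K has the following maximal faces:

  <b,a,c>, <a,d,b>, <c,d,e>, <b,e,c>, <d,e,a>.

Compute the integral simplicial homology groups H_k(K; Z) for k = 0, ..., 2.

Order the vertices as a < b < c < d < e. Listing each simplex with vertices in this order, K has dimension 2 with simplices:

  0-simplices (5): a, b, c, d, e
  1-simplices (10): ab, ac, ad, ae, bc, bd, be, cd, ce, de
  2-simplices (5): abc, abd, ade, bce, cde

Hence C_0 ≅ Z^5, C_1 ≅ Z^10, C_2 ≅ Z^5.

The boundary map ∂_1: C_1 → C_0 sends each edge [p,q] (with p < q) to q − p. For instance
  ∂de = e − d.
The resulting 5×10 matrix has rank 4, and its Smith normal form has invariant factors (1,1,1,1).

The boundary map ∂_2: C_2 → C_1 acts by ∂[p,q,r] = [q,r] − [p,r] + [p,q]. For instance
  ∂bce = ce − be + bc,
  ∂abc = bc − ac + ab.
This gives a 10×5 integer matrix of rank 5; reducing to Smith normal form yields diagonal entries (1,1,1,1,1).

Computing H_k = (kernel of ∂_k) / (image of ∂_{k+1}):

  H_0: rank C_0 − rank ∂_1 = 5 − 4 = 1, and the invariant factors of ∂_1 are all 1, so H_0 = Z.
  H_1: rank ker ∂_1 − rank ∂_2 = (10 − 4) − 5 = 1, and the invariant factors of ∂_2 are all 1, so H_1 = Z.
  H_2: rank ker ∂_2 − rank ∂_3 = (5 − 5) − 0 = 0, and there is no ∂_3, so H_2 = 0.

As a check, the Euler characteristic is 5 − 10 + 5 = 0, which agrees with 1 − 1 + 0 = 0.
(K is a triangulation of the Möbius band.)

H_0 = Z,  H_1 = Z,  H_2 = 0.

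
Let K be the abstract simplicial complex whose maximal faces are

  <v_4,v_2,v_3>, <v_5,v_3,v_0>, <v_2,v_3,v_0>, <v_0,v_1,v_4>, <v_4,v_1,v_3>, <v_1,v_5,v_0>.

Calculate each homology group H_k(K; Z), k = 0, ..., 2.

We work with the vertex ordering v_0 < v_1 < v_2 < v_3 < v_4 < v_5. The simplices of K, each written with vertices in increasing order, are:

  0-simplices (6): [v_0], [v_1], [v_2], [v_3], [v_4], [v_5]
  1-simplices (12): [v_0,v_1], [v_0,v_2], [v_0,v_3], [v_0,v_4], [v_0,v_5], [v_1,v_3], [v_1,v_4], [v_1,v_5], [v_2,v_3], [v_2,v_4], [v_3,v_4], [v_3,v_5]
  2-simplices (6): [v_0,v_1,v_4], [v_0,v_1,v_5], [v_0,v_2,v_3], [v_0,v_3,v_5], [v_1,v_3,v_4], [v_2,v_3,v_4]

so the chain groups are C_0 ≅ Z^6, C_1 ≅ Z^12, C_2 ≅ Z^6.

∂_1: C_1 → C_0 is given by ∂[p,q] = [q] − [p].
As a 6×12 matrix over Z this has rank 5, with invariant factors (1,1,1,1,1).

Boundary ∂_2: C_2 → C_1 maps a triangle to the signed sum of its edges. For instance
  ∂[v_0,v_2,v_3] = [v_2,v_3] − [v_0,v_3] + [v_0,v_2],
  ∂[v_0,v_1,v_4] = [v_1,v_4] − [v_0,v_4] + [v_0,v_1].
The resulting 12×6 matrix has rank 6, and its Smith normal form has invariant factors (1,1,1,1,1,1).

Now H_k = ker ∂_k / im ∂_{k+1}, so:

  H_0: rank C_0 − rank ∂_1 = 6 − 5 = 1, and the invariant factors of ∂_1 are all 1, so H_0 ≅ Z.
  H_1: rank ker ∂_1 − rank ∂_2 = (12 − 5) − 6 = 1, and the invariant factors of ∂_2 are all 1, so H_1 ≅ Z.
  H_2: rank ker ∂_2 − rank ∂_3 = (6 − 6) − 0 = 0, and there is no ∂_3, so H_2 ≅ 0.

H_0 = Z,  H_1 = Z,  H_2 = 0.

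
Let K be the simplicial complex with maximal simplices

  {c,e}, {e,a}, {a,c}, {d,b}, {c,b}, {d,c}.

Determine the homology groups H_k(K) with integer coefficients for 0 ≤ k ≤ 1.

Take the total order a < b < c < d < e on the vertex set. Then K (dimension 1) consists of the simplices:

  0-simplices (5): a, b, c, d, e
  1-simplices (6): ac, ae, bc, bd, cd, ce

Hence C_0 ≅ Z^5, C_1 ≅ Z^6.

The boundary map ∂_1: C_1 → C_0 is given by ∂[p,q] = [q] − [p]. For instance
  ∂ce = e − c.
This gives a 5×6 integer matrix of rank 4; reducing to Smith normal form yields diagonal entries (1,1,1,1).

Computing H_k = (kernel of ∂_k) / (image of ∂_{k+1}):

  H_0: rank C_0 − rank ∂_1 = 5 − 4 = 1, and the invariant factors of ∂_1 are all 1, so H_0 ≅ Z.
  H_1: rank ker ∂_1 − rank ∂_2 = (6 − 4) − 0 = 2, and there is no ∂_2, so H_1 ≅ Z^2.

As a check, the Euler characteristic is 5 − 6 = -1, which agrees with 1 − 2 = -1.

H_0 = Z,  H_1 = Z^2.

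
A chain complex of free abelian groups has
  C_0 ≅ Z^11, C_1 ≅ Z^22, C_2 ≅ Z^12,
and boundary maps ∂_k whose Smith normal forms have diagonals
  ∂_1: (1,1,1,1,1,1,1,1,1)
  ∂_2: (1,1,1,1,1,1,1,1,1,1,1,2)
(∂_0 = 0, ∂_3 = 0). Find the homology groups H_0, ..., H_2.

H_0: b_0 = 11 − 0 − 9 = 2; torsion from ∂_1 factors > 1: none. So H_0 = Z^2.
H_1: b_1 = 22 − 9 − 12 = 1; torsion from ∂_2 factors > 1: [2]. So H_1 = Z ⊕ Z/2.
H_2: b_2 = 12 − 12 − 0 = 0; torsion from ∂_3 factors > 1: none. So H_2 = 0.

H_0 = Z^2,  H_1 = Z ⊕ Z/2,  H_2 = 0.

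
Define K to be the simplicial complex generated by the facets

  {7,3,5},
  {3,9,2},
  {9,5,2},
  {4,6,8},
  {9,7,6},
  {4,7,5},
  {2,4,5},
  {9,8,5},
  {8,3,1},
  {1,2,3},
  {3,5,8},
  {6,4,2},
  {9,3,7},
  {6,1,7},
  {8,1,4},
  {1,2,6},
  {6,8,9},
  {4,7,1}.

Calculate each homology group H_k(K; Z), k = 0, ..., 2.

Take the total order 1 < 2 < 3 < 4 < 5 < 6 < 7 < 8 < 9 on the vertex set. Then K (dimension 2) consists of the simplices:

  0-simplices (9): [1], [2], [3], [4], [5], [6], [7], [8], [9]
  1-simplices (27): (27 of them)
  2-simplices (18): [1,2,3], [1,2,6], [1,3,8], [1,4,7], [1,4,8], [1,6,7], [2,3,9], [2,4,5], [2,4,6], [2,5,9], [3,5,7], [3,5,8], [3,7,9], [4,5,7], [4,6,8], [5,8,9], [6,7,9], [6,8,9]

giving chain groups C_0 ≅ Z^9, C_1 ≅ Z^27, C_2 ≅ Z^18.

∂_1: C_1 → C_0 is given by ∂[p,q] = [q] − [p]. For instance
  ∂[2,4] = [4] − [2].
As a 9×27 matrix over Z this has rank 8, with invariant factors (1,1,1,1,1,1,1,1).

∂_2: C_2 → C_1 acts by ∂[p,q,r] = [q,r] − [p,r] + [p,q]. For instance
  ∂[1,4,7] = [4,7] − [1,7] + [1,4],
  ∂[3,5,7] = [5,7] − [3,7] + [3,5].
The resulting 27×18 matrix has rank 18, and its Smith normal form has invariant factors (1,1,1,1,1,1,1,1,1,1,1,1,1,1,1,1,1,2).

Computing H_k = (kernel of ∂_k) / (image of ∂_{k+1}):

  H_0: rank C_0 − rank ∂_1 = 9 − 8 = 1, and the invariant factors of ∂_1 are all 1, so H_0 = Z.
  H_1: rank ker ∂_1 − rank ∂_2 = (27 − 8) − 18 = 1, and ∂_2 has invariant factor 2 > 1, so H_1 = Z ⊕ Z_2.
  H_2: rank ker ∂_2 − rank ∂_3 = (18 − 18) − 0 = 0, and there is no ∂_3, so H_2 = 0.

(K is a triangulation of the Klein bottle.)

H_0 = Z,  H_1 = Z ⊕ Z_2,  H_2 = 0.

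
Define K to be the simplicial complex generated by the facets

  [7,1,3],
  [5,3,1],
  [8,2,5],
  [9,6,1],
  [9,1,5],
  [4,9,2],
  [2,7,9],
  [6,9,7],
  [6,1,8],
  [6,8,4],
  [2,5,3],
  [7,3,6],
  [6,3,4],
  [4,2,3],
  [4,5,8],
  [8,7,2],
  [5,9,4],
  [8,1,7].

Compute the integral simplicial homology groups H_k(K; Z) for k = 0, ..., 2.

H_0 = Z,  H_1 = Z × Z/2,  H_2 = 0.

Take the total order 1 < 2 < 3 < 4 < 5 < 6 < 7 < 8 < 9 on the vertex set. Then K (dimension 2) consists of the simplices:

  0-simplices (9): [1], [2], [3], [4], [5], [6], [7], [8], [9]
  1-simplices (27): (27 of them)
  2-simplices (18): [1,3,5], [1,3,7], [1,5,9], [1,6,8], [1,6,9], [1,7,8], [2,3,4], [2,3,5], [2,4,9], [2,5,8], [2,7,8], [2,7,9], [3,4,6], [3,6,7], [4,5,8], [4,5,9], [4,6,8], [6,7,9]

Hence C_0 ≅ Z^9, C_1 ≅ Z^27, C_2 ≅ Z^18.

The boundary map ∂_1: C_1 → C_0 is given by ∂[p,q] = [q] − [p]. For instance
  ∂[2,3] = [3] − [2].
This gives a 9×27 integer matrix of rank 8; reducing to Smith normal form yields diagonal entries (1,1,1,1,1,1,1,1).

∂_2: C_2 → C_1 maps a triangle to the signed sum of its edges. For instance
  ∂[3,6,7] = [6,7] − [3,7] + [3,6],
  ∂[4,5,8] = [5,8] − [4,8] + [4,5].
The resulting 27×18 matrix has rank 18, and its Smith normal form has invariant factors (1,1,1,1,1,1,1,1,1,1,1,1,1,1,1,1,1,2).

From H_k ≅ ker(∂_k) / im(∂_{k+1}) we obtain:

  H_0: rank C_0 − rank ∂_1 = 9 − 8 = 1, and the invariant factors of ∂_1 are all 1, so H_0 ≅ Z.
  H_1: rank ker ∂_1 − rank ∂_2 = (27 − 8) − 18 = 1, and ∂_2 has invariant factor 2 > 1, so H_1 ≅ Z × Z/2.
  H_2: rank ker ∂_2 − rank ∂_3 = (18 − 18) − 0 = 0, and there is no ∂_3, so H_2 ≅ 0.

As a check, the Euler characteristic is 9 − 27 + 18 = 0, which agrees with 1 − 1 + 0 = 0.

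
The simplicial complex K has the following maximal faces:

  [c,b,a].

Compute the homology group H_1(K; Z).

Take the total order a < b < c on the vertex set. Then K (dimension 2) consists of the simplices:

  0-simplices (3): a, b, c
  1-simplices (3): ab, ac, bc
  2-simplices (1): abc

Hence C_0 ≅ Z^3, C_1 ≅ Z^3, C_2 ≅ Z^1.

The boundary map ∂_1: C_1 → C_0 sends each edge [p,q] (with p < q) to q − p.
The resulting 3×3 matrix has rank 2, and its Smith normal form has invariant factors (1,1).

Boundary ∂_2: C_2 → C_1 maps a triangle to the signed sum of its edges. For instance
  ∂abc = bc − ac + ab.
The resulting 3×1 matrix has rank 1, and its Smith normal form has invariant factors (1).

From H_k ≅ ker(∂_k) / im(∂_{k+1}) we obtain:

  H_1: rank ker ∂_1 − rank ∂_2 = (3 − 2) − 1 = 0, and the invariant factors of ∂_2 are all 1, so H_1 = 0.

H_1 ≅ 0.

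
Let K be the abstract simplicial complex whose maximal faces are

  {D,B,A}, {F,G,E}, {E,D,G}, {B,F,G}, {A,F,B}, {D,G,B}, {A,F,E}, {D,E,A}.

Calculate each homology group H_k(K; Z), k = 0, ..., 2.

H_0 ≅ Z,  H_1 = 0,  H_2 ≅ Z.

Order the vertices as A < B < D < E < F < G. Listing each simplex with vertices in this order, K has dimension 2 with simplices:

  0-simplices (6): A, B, D, E, F, G
  1-simplices (12): AB, AD, AE, AF, BD, BF, BG, DE, DG, EF, EG, FG
  2-simplices (8): ABD, ABF, ADE, AEF, BDG, BFG, DEG, EFG

Hence C_0 ≅ Z^6, C_1 ≅ Z^12, C_2 ≅ Z^8.

The boundary map ∂_1: C_1 → C_0 maps an edge to its endpoints' difference, ∂[p,q] = q − p. For instance
  ∂BG = G − B.
This gives a 6×12 integer matrix of rank 5; reducing to Smith normal form yields diagonal entries (1,1,1,1,1).

Boundary ∂_2: C_2 → C_1 acts by ∂[p,q,r] = [q,r] − [p,r] + [p,q]. For instance
  ∂ABF = BF − AF + AB,
  ∂DEG = EG − DG + DE.
This gives a 12×8 integer matrix of rank 7; reducing to Smith normal form yields diagonal entries (1,1,1,1,1,1,1).

From H_k ≅ ker(∂_k) / im(∂_{k+1}) we obtain:

  H_0: rank C_0 − rank ∂_1 = 6 − 5 = 1, and the invariant factors of ∂_1 are all 1, so H_0 = Z.
  H_1: rank ker ∂_1 − rank ∂_2 = (12 − 5) − 7 = 0, and the invariant factors of ∂_2 are all 1, so H_1 = 0.
  H_2: rank ker ∂_2 − rank ∂_3 = (8 − 7) − 0 = 1, and there is no ∂_3, so H_2 = Z.

(K is a triangulation of the 2-sphere S^2.)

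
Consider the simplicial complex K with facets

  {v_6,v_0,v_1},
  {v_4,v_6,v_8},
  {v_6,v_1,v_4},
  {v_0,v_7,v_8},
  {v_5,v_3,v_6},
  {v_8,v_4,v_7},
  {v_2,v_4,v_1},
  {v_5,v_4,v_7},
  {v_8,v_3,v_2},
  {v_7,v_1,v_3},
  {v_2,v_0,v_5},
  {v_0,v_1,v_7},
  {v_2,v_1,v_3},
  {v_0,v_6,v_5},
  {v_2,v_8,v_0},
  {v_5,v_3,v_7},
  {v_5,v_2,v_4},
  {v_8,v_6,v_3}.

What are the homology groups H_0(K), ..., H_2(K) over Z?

H_0 = Z,  H_1 = Z^2,  H_2 = Z.

Order the vertices as v_0 < v_1 < v_2 < v_3 < v_4 < v_5 < v_6 < v_7 < v_8. Listing each simplex with vertices in this order, K has dimension 2 with simplices:

  0-simplices (9): [v_0], [v_1], [v_2], [v_3], [v_4], [v_5], [v_6], [v_7], [v_8]
  1-simplices (27): (27 of them)
  2-simplices (18): (18 of them)

giving chain groups C_0 ≅ Z^9, C_1 ≅ Z^27, C_2 ≅ Z^18.

The boundary map ∂_1: C_1 → C_0 is given by ∂[p,q] = [q] − [p].
As a 9×27 matrix over Z this has rank 8, with invariant factors (1,1,1,1,1,1,1,1).

The boundary map ∂_2: C_2 → C_1 maps a triangle to the signed sum of its edges. For instance
  ∂[v_4,v_6,v_8] = [v_6,v_8] − [v_4,v_8] + [v_4,v_6],
  ∂[v_1,v_2,v_4] = [v_2,v_4] − [v_1,v_4] + [v_1,v_2].
This gives a 27×18 integer matrix of rank 17; reducing to Smith normal form yields diagonal entries (1,1,1,1,1,1,1,1,1,1,1,1,1,1,1,1,1).

Now H_k = ker ∂_k / im ∂_{k+1}, so:

  H_0: rank C_0 − rank ∂_1 = 9 − 8 = 1, and the invariant factors of ∂_1 are all 1, so H_0 = Z.
  H_1: rank ker ∂_1 − rank ∂_2 = (27 − 8) − 17 = 2, and the invariant factors of ∂_2 are all 1, so H_1 = Z^2.
  H_2: rank ker ∂_2 − rank ∂_3 = (18 − 17) − 0 = 1, and there is no ∂_3, so H_2 = Z.

As a check, the Euler characteristic is 9 − 27 + 18 = 0, which agrees with 1 − 2 + 1 = 0.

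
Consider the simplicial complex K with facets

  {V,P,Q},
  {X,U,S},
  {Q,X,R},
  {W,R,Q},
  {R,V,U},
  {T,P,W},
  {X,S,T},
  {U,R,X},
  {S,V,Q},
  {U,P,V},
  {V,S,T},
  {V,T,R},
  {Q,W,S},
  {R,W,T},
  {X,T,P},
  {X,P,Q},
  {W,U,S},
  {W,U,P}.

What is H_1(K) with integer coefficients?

H_1 = Z^2.

K has 9 vertices, 27 edges, 18 triangles.
rank ∂_1 = 8, rank ∂_2 = 17 ⇒ b_1 = 27 − 8 − 17 = 2; all invariant factors of ∂_2 are 1 so no torsion. So H_1 ≅ Z^2.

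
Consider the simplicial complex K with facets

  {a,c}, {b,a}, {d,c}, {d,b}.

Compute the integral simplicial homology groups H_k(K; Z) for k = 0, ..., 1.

H_0 = Z,  H_1 = Z.

Order the vertices as a < b < c < d. Listing each simplex with vertices in this order, K has dimension 1 with simplices:

  0-simplices (4): a, b, c, d
  1-simplices (4): ab, ac, bd, cd

Hence C_0 ≅ Z^4, C_1 ≅ Z^4.

Boundary ∂_1: C_1 → C_0 sends each edge [p,q] (with p < q) to q − p. For instance
  ∂ab = b − a.
This gives a 4×4 integer matrix of rank 3; reducing to Smith normal form yields diagonal entries (1,1,1).

Computing H_k = (kernel of ∂_k) / (image of ∂_{k+1}):

  H_0: rank C_0 − rank ∂_1 = 4 − 3 = 1, and the invariant factors of ∂_1 are all 1, so H_0 = Z.
  H_1: rank ker ∂_1 − rank ∂_2 = (4 − 3) − 0 = 1, and there is no ∂_2, so H_1 = Z.

As a check, the Euler characteristic is 4 − 4 = 0, which agrees with 1 − 1 = 0.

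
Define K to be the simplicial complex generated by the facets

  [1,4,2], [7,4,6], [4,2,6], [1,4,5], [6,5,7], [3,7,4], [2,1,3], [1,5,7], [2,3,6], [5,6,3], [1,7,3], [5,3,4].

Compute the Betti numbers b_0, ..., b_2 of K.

b_0 = 1, b_1 = 0, b_2 = 0.

Fix the vertex order 1 < 2 < 3 < 4 < 5 < 6 < 7 and write every simplex with vertices in increasing order. Then dim K = 2 and the simplices of K are:

  0-simplices (7): [1], [2], [3], [4], [5], [6], [7]
  1-simplices (18): [1,2], [1,3], [1,4], [1,5], [1,7], [2,3], [2,4], [2,6], [3,4], [3,5], [3,6], [3,7], [4,5], [4,6], [4,7], [5,6], [5,7], [6,7]
  2-simplices (12): [1,2,3], [1,2,4], [1,3,7], [1,4,5], [1,5,7], [2,3,6], [2,4,6], [3,4,5], [3,4,7], [3,5,6], [4,6,7], [5,6,7]

so the chain groups are C_0 ≅ Z^7, C_1 ≅ Z^18, C_2 ≅ Z^12.

∂_1: C_1 → C_0 maps an edge to its endpoints' difference, ∂[p,q] = q − p. For instance
  ∂[2,4] = [4] − [2].
As a 7×18 matrix over Z this has rank 6, with invariant factors (1,1,1,1,1,1).

Boundary ∂_2: C_2 → C_1 sends each 2-simplex [p,q,r] to [q,r] − [p,r] + [p,q]. For instance
  ∂[2,4,6] = [4,6] − [2,6] + [2,4],
  ∂[1,2,4] = [2,4] − [1,4] + [1,2].
This gives a 18×12 integer matrix of rank 12; reducing to Smith normal form yields diagonal entries (1,1,1,1,1,1,1,1,1,1,1,2).

Reading off H_k = ker ∂_k / im ∂_{k+1}:

  H_0: rank C_0 − rank ∂_1 = 7 − 6 = 1, and the invariant factors of ∂_1 are all 1, so H_0 = Z.
  H_1: rank ker ∂_1 − rank ∂_2 = (18 − 6) − 12 = 0, and ∂_2 has invariant factor 2 > 1, so H_1 = Z/2Z.
  H_2: rank ker ∂_2 − rank ∂_3 = (12 − 12) − 0 = 0, and there is no ∂_3, so H_2 = 0.

Hence the Betti numbers are b_0 = 1, b_1 = 0, b_2 = 0.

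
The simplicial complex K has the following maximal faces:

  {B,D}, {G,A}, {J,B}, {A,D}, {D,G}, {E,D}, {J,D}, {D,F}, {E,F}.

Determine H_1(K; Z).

H_1 = Z^3.

K has 7 vertices, 9 edges.
rank ∂_1 = 6, rank ∂_2 = 0 ⇒ b_1 = 9 − 6 − 0 = 3. So H_1 ≅ Z^3.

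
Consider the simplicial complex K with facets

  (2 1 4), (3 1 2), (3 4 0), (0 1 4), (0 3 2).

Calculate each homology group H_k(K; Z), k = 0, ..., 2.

H_0 = Z,  H_1 = Z,  H_2 = 0.

We work with the vertex ordering 0 < 1 < 2 < 3 < 4. The simplices of K, each written with vertices in increasing order, are:

  0-simplices (5): [0], [1], [2], [3], [4]
  1-simplices (10): [0,1], [0,2], [0,3], [0,4], [1,2], [1,3], [1,4], [2,3], [2,4], [3,4]
  2-simplices (5): [0,1,4], [0,2,3], [0,3,4], [1,2,3], [1,2,4]

so the chain groups are C_0 ≅ Z^5, C_1 ≅ Z^10, C_2 ≅ Z^5.

The boundary map ∂_1: C_1 → C_0 sends each edge [p,q] (with p < q) to q − p. For instance
  ∂[0,2] = [2] − [0].
This gives a 5×10 integer matrix of rank 4; reducing to Smith normal form yields diagonal entries (1,1,1,1).

The boundary map ∂_2: C_2 → C_1 acts by ∂[p,q,r] = [q,r] − [p,r] + [p,q]. For instance
  ∂[0,2,3] = [2,3] − [0,3] + [0,2],
  ∂[0,1,4] = [1,4] − [0,4] + [0,1].
This gives a 10×5 integer matrix of rank 5; reducing to Smith normal form yields diagonal entries (1,1,1,1,1).

Reading off H_k = ker ∂_k / im ∂_{k+1}:

  H_0: rank C_0 − rank ∂_1 = 5 − 4 = 1, and the invariant factors of ∂_1 are all 1, so H_0 ≅ Z.
  H_1: rank ker ∂_1 − rank ∂_2 = (10 − 4) − 5 = 1, and the invariant factors of ∂_2 are all 1, so H_1 ≅ Z.
  H_2: rank ker ∂_2 − rank ∂_3 = (5 − 5) − 0 = 0, and there is no ∂_3, so H_2 ≅ 0.

As a check, the Euler characteristic is 5 − 10 + 5 = 0, which agrees with 1 − 1 + 0 = 0.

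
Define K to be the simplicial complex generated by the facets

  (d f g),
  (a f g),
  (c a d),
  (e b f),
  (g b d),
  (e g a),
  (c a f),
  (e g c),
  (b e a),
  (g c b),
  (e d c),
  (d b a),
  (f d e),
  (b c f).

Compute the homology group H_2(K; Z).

Take the total order a < b < c < d < e < f < g on the vertex set. Then K (dimension 2) consists of the simplices:

  0-simplices (7): a, b, c, d, e, f, g
  1-simplices (21): ab, ac, ad, ae, af, ag, bc, bd, be, bf, bg, cd, ce, cf, cg, de, df, dg, ef, eg, fg
  2-simplices (14): abd, abe, acd, acf, aeg, afg, bcf, bcg, bdg, bef, cde, ceg, def, dfg

Hence C_0 ≅ Z^7, C_1 ≅ Z^21, C_2 ≅ Z^14.

Boundary ∂_1: C_1 → C_0 maps an edge to its endpoints' difference, ∂[p,q] = q − p. For instance
  ∂bc = c − b.
This gives a 7×21 integer matrix of rank 6; reducing to Smith normal form yields diagonal entries (1,1,1,1,1,1).

∂_2: C_2 → C_1 acts by ∂[p,q,r] = [q,r] − [p,r] + [p,q]. For instance
  ∂afg = fg − ag + af,
  ∂bef = ef − bf + be.
This gives a 21×14 integer matrix of rank 13; reducing to Smith normal form yields diagonal entries (1,1,1,1,1,1,1,1,1,1,1,1,1).

Computing H_k = (kernel of ∂_k) / (image of ∂_{k+1}):

  H_2: rank ker ∂_2 − rank ∂_3 = (14 − 13) − 0 = 1, and there is no ∂_3, so H_2 = Z.

(K is a triangulation of the torus T^2.)

H_2 = Z.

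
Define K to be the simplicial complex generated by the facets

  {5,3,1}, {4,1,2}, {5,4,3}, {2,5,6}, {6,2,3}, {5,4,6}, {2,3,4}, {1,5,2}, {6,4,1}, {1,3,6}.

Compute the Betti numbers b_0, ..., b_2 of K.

b_0 = 1, b_1 = 0, b_2 = 0.

Take the total order 1 < 2 < 3 < 4 < 5 < 6 on the vertex set. Then K (dimension 2) consists of the simplices:

  0-simplices (6): [1], [2], [3], [4], [5], [6]
  1-simplices (15): [1,2], [1,3], [1,4], [1,5], [1,6], [2,3], [2,4], [2,5], [2,6], [3,4], [3,5], [3,6], [4,5], [4,6], [5,6]
  2-simplices (10): [1,2,4], [1,2,5], [1,3,5], [1,3,6], [1,4,6], [2,3,4], [2,3,6], [2,5,6], [3,4,5], [4,5,6]

so the chain groups are C_0 ≅ Z^6, C_1 ≅ Z^15, C_2 ≅ Z^10.

∂_1: C_1 → C_0 maps an edge to its endpoints' difference, ∂[p,q] = q − p. For instance
  ∂[1,5] = [5] − [1].
This gives a 6×15 integer matrix of rank 5; reducing to Smith normal form yields diagonal entries (1,1,1,1,1).

Boundary ∂_2: C_2 → C_1 sends each 2-simplex [p,q,r] to [q,r] − [p,r] + [p,q]. For instance
  ∂[2,3,4] = [3,4] − [2,4] + [2,3],
  ∂[1,3,6] = [3,6] − [1,6] + [1,3].
The 15×10 boundary matrix has rank 10 and Smith normal form diag(1,1,1,1,1,1,1,1,1,2).

Now H_k = ker ∂_k / im ∂_{k+1}, so:

  H_0: rank C_0 − rank ∂_1 = 6 − 5 = 1, and the invariant factors of ∂_1 are all 1, so H_0 = Z.
  H_1: rank ker ∂_1 − rank ∂_2 = (15 − 5) − 10 = 0, and ∂_2 has invariant factor 2 > 1, so H_1 = Z/2Z.
  H_2: rank ker ∂_2 − rank ∂_3 = (10 − 10) − 0 = 0, and there is no ∂_3, so H_2 = 0.

Hence the Betti numbers are b_0 = 1, b_1 = 0, b_2 = 0.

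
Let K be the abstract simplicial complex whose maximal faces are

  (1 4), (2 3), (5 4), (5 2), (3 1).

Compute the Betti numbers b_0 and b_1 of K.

We work with the vertex ordering 1 < 2 < 3 < 4 < 5. The simplices of K, each written with vertices in increasing order, are:

  0-simplices (5): [1], [2], [3], [4], [5]
  1-simplices (5): [1,3], [1,4], [2,3], [2,5], [4,5]

Hence C_0 ≅ Z^5, C_1 ≅ Z^5.

Boundary ∂_1: C_1 → C_0 maps an edge to its endpoints' difference, ∂[p,q] = q − p. For instance
  ∂[1,3] = [3] − [1].
The 5×5 boundary matrix has rank 4 and Smith normal form diag(1,1,1,1).

Reading off H_k = ker ∂_k / im ∂_{k+1}:

  H_0: rank C_0 − rank ∂_1 = 5 − 4 = 1, and the invariant factors of ∂_1 are all 1, so H_0 = Z.
  H_1: rank ker ∂_1 − rank ∂_2 = (5 − 4) − 0 = 1, and there is no ∂_2, so H_1 = Z.

(K is a triangulation of the circle S^1.)

Hence the Betti numbers are b_0 = 1, b_1 = 1.

b_0 = 1, b_1 = 1.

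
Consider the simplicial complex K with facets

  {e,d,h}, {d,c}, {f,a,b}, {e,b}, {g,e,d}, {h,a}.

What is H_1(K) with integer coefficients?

Fix the vertex order a < b < c < d < e < f < g < h and write every simplex with vertices in increasing order. Then dim K = 2 and the simplices of K are:

  0-simplices (8): a, b, c, d, e, f, g, h
  1-simplices (11): ab, af, ah, be, bf, cd, de, dg, dh, eg, eh
  2-simplices (3): abf, deg, deh

so the chain groups are C_0 ≅ Z^8, C_1 ≅ Z^11, C_2 ≅ Z^3.

Boundary ∂_1: C_1 → C_0 sends each edge [p,q] (with p < q) to q − p. For instance
  ∂bf = f − b.
The resulting 8×11 matrix has rank 7, and its Smith normal form has invariant factors (1,1,1,1,1,1,1).

∂_2: C_2 → C_1 sends each 2-simplex [p,q,r] to [q,r] − [p,r] + [p,q]. For instance
  ∂deh = eh − dh + de,
  ∂deg = eg − dg + de.
The resulting 11×3 matrix has rank 3, and its Smith normal form has invariant factors (1,1,1).

Reading off H_k = ker ∂_k / im ∂_{k+1}:

  H_1: rank ker ∂_1 − rank ∂_2 = (11 − 7) − 3 = 1, and the invariant factors of ∂_2 are all 1, so H_1 = Z.

H_1 = Z.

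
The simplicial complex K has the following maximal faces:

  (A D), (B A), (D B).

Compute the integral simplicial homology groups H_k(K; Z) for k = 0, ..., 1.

H_0 ≅ Z,  H_1 ≅ Z.

Take the total order A < B < D on the vertex set. Then K (dimension 1) consists of the simplices:

  0-simplices (3): A, B, D
  1-simplices (3): AB, AD, BD

Hence C_0 ≅ Z^3, C_1 ≅ Z^3.

Boundary ∂_1: C_1 → C_0 sends each edge [p,q] (with p < q) to q − p.
This gives a 3×3 integer matrix of rank 2; reducing to Smith normal form yields diagonal entries (1,1).

Computing H_k = (kernel of ∂_k) / (image of ∂_{k+1}):

  H_0: rank C_0 − rank ∂_1 = 3 − 2 = 1, and the invariant factors of ∂_1 are all 1, so H_0 ≅ Z.
  H_1: rank ker ∂_1 − rank ∂_2 = (3 − 2) − 0 = 1, and there is no ∂_2, so H_1 ≅ Z.

As a check, the Euler characteristic is 3 − 3 = 0, which agrees with 1 − 1 = 0.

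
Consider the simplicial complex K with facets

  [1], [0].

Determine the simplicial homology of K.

Order the vertices as 0 < 1. Listing each simplex with vertices in this order, K has dimension 0 with simplices:

  0-simplices (2): [0], [1]

giving chain groups C_0 ≅ Z^2.

From H_k ≅ ker(∂_k) / im(∂_{k+1}) we obtain:

  H_0: rank C_0 − rank ∂_1 = 2 − 0 = 2, and there is no ∂_1, so H_0 ≅ Z^2.

(K is a triangulation of a set of 2 points.)

H_0 = Z^2.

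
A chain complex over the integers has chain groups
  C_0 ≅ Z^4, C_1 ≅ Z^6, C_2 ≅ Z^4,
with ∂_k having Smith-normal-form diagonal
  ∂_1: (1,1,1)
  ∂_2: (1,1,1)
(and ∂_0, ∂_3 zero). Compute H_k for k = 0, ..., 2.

H_0 ≅ Z,  H_1 = 0,  H_2 ≅ Z.

H_0: b_0 = 4 − 0 − 3 = 1; torsion from ∂_1 factors > 1: none. So H_0 ≅ Z.
H_1: b_1 = 6 − 3 − 3 = 0; torsion from ∂_2 factors > 1: none. So H_1 ≅ 0.
H_2: b_2 = 4 − 3 − 0 = 1; torsion from ∂_3 factors > 1: none. So H_2 ≅ Z.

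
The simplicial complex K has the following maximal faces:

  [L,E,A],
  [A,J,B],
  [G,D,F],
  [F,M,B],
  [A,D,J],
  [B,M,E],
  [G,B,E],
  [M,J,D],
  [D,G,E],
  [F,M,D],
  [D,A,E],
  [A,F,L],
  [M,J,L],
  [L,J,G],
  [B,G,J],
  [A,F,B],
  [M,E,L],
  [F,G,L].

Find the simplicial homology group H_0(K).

Fix the vertex order A < B < D < E < F < G < J < L < M and write every simplex with vertices in increasing order. Then dim K = 2 and the simplices of K are:

  0-simplices (9): A, B, D, E, F, G, J, L, M
  1-simplices (27): AB, AD, AE, AF, AJ, AL, BE, BF, BG, BJ, BM, DE, DF, DG, DJ, DM, EG, EL, EM, FG, FL, FM, GJ, GL, JL, JM, LM
  2-simplices (18): ABF, ABJ, ADE, ADJ, AEL, AFL, BEG, BEM, BFM, BGJ, DEG, DFG, DFM, DJM, ELM, FGL, GJL, JLM

Hence C_0 ≅ Z^9, C_1 ≅ Z^27, C_2 ≅ Z^18.

∂_1: C_1 → C_0 is given by ∂[p,q] = [q] − [p]. For instance
  ∂DJ = J − D.
The resulting 9×27 matrix has rank 8, and its Smith normal form has invariant factors (1,1,1,1,1,1,1,1).

∂_2: C_2 → C_1 maps a triangle to the signed sum of its edges. For instance
  ∂BEM = EM − BM + BE,
  ∂ABF = BF − AF + AB.
As a 27×18 matrix over Z this has rank 17, with invariant factors (1,1,1,1,1,1,1,1,1,1,1,1,1,1,1,1,1).

Now H_k = ker ∂_k / im ∂_{k+1}, so:

  H_0: rank C_0 − rank ∂_1 = 9 − 8 = 1, and the invariant factors of ∂_1 are all 1, so H_0 = Z.

H_0 ≅ Z.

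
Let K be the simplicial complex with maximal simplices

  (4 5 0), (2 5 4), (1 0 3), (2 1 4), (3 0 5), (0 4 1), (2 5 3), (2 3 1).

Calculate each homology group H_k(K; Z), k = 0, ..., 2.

H_0 ≅ Z,  H_1 = 0,  H_2 ≅ Z.

Take the total order 0 < 1 < 2 < 3 < 4 < 5 on the vertex set. Then K (dimension 2) consists of the simplices:

  0-simplices (6): [0], [1], [2], [3], [4], [5]
  1-simplices (12): [0,1], [0,3], [0,4], [0,5], [1,2], [1,3], [1,4], [2,3], [2,4], [2,5], [3,5], [4,5]
  2-simplices (8): [0,1,3], [0,1,4], [0,3,5], [0,4,5], [1,2,3], [1,2,4], [2,3,5], [2,4,5]

so the chain groups are C_0 ≅ Z^6, C_1 ≅ Z^12, C_2 ≅ Z^8.

The boundary map ∂_1: C_1 → C_0 sends each edge [p,q] (with p < q) to q − p. For instance
  ∂[2,5] = [5] − [2].
This gives a 6×12 integer matrix of rank 5; reducing to Smith normal form yields diagonal entries (1,1,1,1,1).

∂_2: C_2 → C_1 sends each 2-simplex [p,q,r] to [q,r] − [p,r] + [p,q]. For instance
  ∂[1,2,3] = [2,3] − [1,3] + [1,2],
  ∂[0,1,3] = [1,3] − [0,3] + [0,1].
As a 12×8 matrix over Z this has rank 7, with invariant factors (1,1,1,1,1,1,1).

Now H_k = ker ∂_k / im ∂_{k+1}, so:

  H_0: rank C_0 − rank ∂_1 = 6 − 5 = 1, and the invariant factors of ∂_1 are all 1, so H_0 ≅ Z.
  H_1: rank ker ∂_1 − rank ∂_2 = (12 − 5) − 7 = 0, and the invariant factors of ∂_2 are all 1, so H_1 ≅ 0.
  H_2: rank ker ∂_2 − rank ∂_3 = (8 − 7) − 0 = 1, and there is no ∂_3, so H_2 ≅ Z.

As a check, the Euler characteristic is 6 − 12 + 8 = 2, which agrees with 1 − 0 + 1 = 2.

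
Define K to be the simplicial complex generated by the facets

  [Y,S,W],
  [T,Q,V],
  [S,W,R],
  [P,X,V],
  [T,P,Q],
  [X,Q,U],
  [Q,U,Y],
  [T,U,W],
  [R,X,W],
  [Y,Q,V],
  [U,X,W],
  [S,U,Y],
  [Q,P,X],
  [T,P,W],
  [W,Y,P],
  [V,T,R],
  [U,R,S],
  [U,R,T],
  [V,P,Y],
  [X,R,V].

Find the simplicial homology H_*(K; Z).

H_0 ≅ Z,  H_1 ≅ Z ⊕ Z_2,  H_2 = 0.

Order the vertices as P < Q < R < S < T < U < V < W < X < Y. Listing each simplex with vertices in this order, K has dimension 2 with simplices:

  0-simplices (10): P, Q, R, S, T, U, V, W, X, Y
  1-simplices (30): PQ, PT, PV, PW, PX, PY, QT, QU, QV, QX, QY, RS, RT, RU, RV, RW, RX, SU, SW, SY, TU, TV, TW, UW, UX, UY, VX, VY, WX, WY
  2-simplices (20): PQT, PQX, PTW, PVX, PVY, PWY, QTV, QUX, QUY, QVY, RSU, RSW, RTU, RTV, RVX, RWX, SUY, SWY, TUW, UWX

giving chain groups C_0 ≅ Z^10, C_1 ≅ Z^30, C_2 ≅ Z^20.

∂_1: C_1 → C_0 sends each edge [p,q] (with p < q) to q − p. For instance
  ∂UX = X − U.
This gives a 10×30 integer matrix of rank 9; reducing to Smith normal form yields diagonal entries (1,1,1,1,1,1,1,1,1).

Boundary ∂_2: C_2 → C_1 acts by ∂[p,q,r] = [q,r] − [p,r] + [p,q]. For instance
  ∂RTU = TU − RU + RT,
  ∂PVY = VY − PY + PV.
As a 30×20 matrix over Z this has rank 20, with invariant factors (1,1,1,1,1,1,1,1,1,1,1,1,1,1,1,1,1,1,1,2).

Computing H_k = (kernel of ∂_k) / (image of ∂_{k+1}):

  H_0: rank C_0 − rank ∂_1 = 10 − 9 = 1, and the invariant factors of ∂_1 are all 1, so H_0 = Z.
  H_1: rank ker ∂_1 − rank ∂_2 = (30 − 9) − 20 = 1, and ∂_2 has invariant factor 2 > 1, so H_1 = Z ⊕ Z_2.
  H_2: rank ker ∂_2 − rank ∂_3 = (20 − 20) − 0 = 0, and there is no ∂_3, so H_2 = 0.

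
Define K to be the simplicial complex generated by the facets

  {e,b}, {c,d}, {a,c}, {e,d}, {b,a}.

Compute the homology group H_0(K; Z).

H_0 = Z.

Fix the vertex order a < b < c < d < e and write every simplex with vertices in increasing order. Then dim K = 1 and the simplices of K are:

  0-simplices (5): a, b, c, d, e
  1-simplices (5): ab, ac, be, cd, de

giving chain groups C_0 ≅ Z^5, C_1 ≅ Z^5.

Boundary ∂_1: C_1 → C_0 maps an edge to its endpoints' difference, ∂[p,q] = q − p. For instance
  ∂de = e − d.
As a 5×5 matrix over Z this has rank 4, with invariant factors (1,1,1,1).

Now H_k = ker ∂_k / im ∂_{k+1}, so:

  H_0: rank C_0 − rank ∂_1 = 5 − 4 = 1, and the invariant factors of ∂_1 are all 1, so H_0 ≅ Z.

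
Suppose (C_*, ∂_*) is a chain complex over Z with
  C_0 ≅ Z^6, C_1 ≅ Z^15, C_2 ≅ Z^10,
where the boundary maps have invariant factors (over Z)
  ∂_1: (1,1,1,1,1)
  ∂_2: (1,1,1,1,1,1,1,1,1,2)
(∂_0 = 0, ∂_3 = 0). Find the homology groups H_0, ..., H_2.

H_0: b_0 = 6 − 0 − 5 = 1; torsion from ∂_1 factors > 1: none. So H_0 ≅ Z.
H_1: b_1 = 15 − 5 − 10 = 0; torsion from ∂_2 factors > 1: [2]. So H_1 ≅ Z_2.
H_2: b_2 = 10 − 10 − 0 = 0; torsion from ∂_3 factors > 1: none. So H_2 ≅ 0.

H_0 ≅ Z,  H_1 ≅ Z_2,  H_2 = 0.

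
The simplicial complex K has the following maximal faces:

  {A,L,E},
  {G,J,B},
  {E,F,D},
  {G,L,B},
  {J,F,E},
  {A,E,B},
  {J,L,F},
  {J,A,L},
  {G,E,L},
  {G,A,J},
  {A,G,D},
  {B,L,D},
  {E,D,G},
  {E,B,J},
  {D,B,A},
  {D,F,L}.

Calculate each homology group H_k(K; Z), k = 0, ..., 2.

K has 8 vertices, 24 edges, 16 triangles.
rank ∂_0 = 0, rank ∂_1 = 7 ⇒ b_0 = 8 − 0 − 7 = 1; all invariant factors of ∂_1 are 1 so no torsion. So H_0 = Z.
rank ∂_1 = 7, rank ∂_2 = 15 ⇒ b_1 = 24 − 7 − 15 = 2; all invariant factors of ∂_2 are 1 so no torsion. So H_1 = Z^2.
rank ∂_2 = 15, rank ∂_3 = 0 ⇒ b_2 = 16 − 15 − 0 = 1. So H_2 = Z.

H_0 = Z,  H_1 = Z^2,  H_2 = Z.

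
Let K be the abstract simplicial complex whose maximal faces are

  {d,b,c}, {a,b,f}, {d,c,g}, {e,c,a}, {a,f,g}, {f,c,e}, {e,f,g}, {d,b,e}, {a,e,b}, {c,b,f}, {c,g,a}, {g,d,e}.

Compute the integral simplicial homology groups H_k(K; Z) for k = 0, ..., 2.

H_0 = Z,  H_1 = Z/2,  H_2 = 0.

K has 7 vertices, 18 edges, 12 triangles.
rank ∂_0 = 0, rank ∂_1 = 6 ⇒ b_0 = 7 − 0 − 6 = 1; all invariant factors of ∂_1 are 1 so no torsion. So H_0 ≅ Z.
rank ∂_1 = 6, rank ∂_2 = 12 ⇒ b_1 = 18 − 6 − 12 = 0; ∂_2 has invariant factor(s) [2] giving torsion. So H_1 ≅ Z/2.
rank ∂_2 = 12, rank ∂_3 = 0 ⇒ b_2 = 12 − 12 − 0 = 0. So H_2 ≅ 0.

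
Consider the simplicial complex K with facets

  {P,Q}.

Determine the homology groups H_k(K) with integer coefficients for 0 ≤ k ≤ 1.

K has 2 vertices, 1 edge.
rank ∂_0 = 0, rank ∂_1 = 1 ⇒ b_0 = 2 − 0 − 1 = 1; all invariant factors of ∂_1 are 1 so no torsion. So H_0 = Z.
rank ∂_1 = 1, rank ∂_2 = 0 ⇒ b_1 = 1 − 1 − 0 = 0. So H_1 = 0.

H_0 ≅ Z,  H_1 = 0.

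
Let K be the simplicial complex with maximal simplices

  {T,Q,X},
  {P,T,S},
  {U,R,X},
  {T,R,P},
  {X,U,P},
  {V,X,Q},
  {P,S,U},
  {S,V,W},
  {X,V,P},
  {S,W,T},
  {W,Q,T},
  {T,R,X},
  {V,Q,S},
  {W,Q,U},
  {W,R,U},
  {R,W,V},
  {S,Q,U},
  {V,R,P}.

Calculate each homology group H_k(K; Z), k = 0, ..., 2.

Fix the vertex order P < Q < R < S < T < U < V < W < X and write every simplex with vertices in increasing order. Then dim K = 2 and the simplices of K are:

  0-simplices (9): P, Q, R, S, T, U, V, W, X
  1-simplices (27): PR, PS, PT, PU, PV, PX, QS, QT, QU, QV, QW, QX, RT, RU, RV, RW, RX, ST, SU, SV, SW, TW, TX, UW, UX, VW, VX
  2-simplices (18): PRT, PRV, PST, PSU, PUX, PVX, QSU, QSV, QTW, QTX, QUW, QVX, RTX, RUW, RUX, RVW, STW, SVW

so the chain groups are C_0 ≅ Z^9, C_1 ≅ Z^27, C_2 ≅ Z^18.

∂_1: C_1 → C_0 maps an edge to its endpoints' difference, ∂[p,q] = q − p. For instance
  ∂QU = U − Q.
The resulting 9×27 matrix has rank 8, and its Smith normal form has invariant factors (1,1,1,1,1,1,1,1).

The boundary map ∂_2: C_2 → C_1 sends each 2-simplex [p,q,r] to [q,r] − [p,r] + [p,q]. For instance
  ∂RTX = TX − RX + RT,
  ∂QSV = SV − QV + QS.
This gives a 27×18 integer matrix of rank 18; reducing to Smith normal form yields diagonal entries (1,1,1,1,1,1,1,1,1,1,1,1,1,1,1,1,1,2).

Computing H_k = (kernel of ∂_k) / (image of ∂_{k+1}):

  H_0: rank C_0 − rank ∂_1 = 9 − 8 = 1, and the invariant factors of ∂_1 are all 1, so H_0 ≅ Z.
  H_1: rank ker ∂_1 − rank ∂_2 = (27 − 8) − 18 = 1, and ∂_2 has invariant factor 2 > 1, so H_1 ≅ Z ⊕ Z/2.
  H_2: rank ker ∂_2 − rank ∂_3 = (18 − 18) − 0 = 0, and there is no ∂_3, so H_2 ≅ 0.

(K is a triangulation of the Klein bottle.)

H_0 ≅ Z,  H_1 ≅ Z ⊕ Z/2,  H_2 = 0.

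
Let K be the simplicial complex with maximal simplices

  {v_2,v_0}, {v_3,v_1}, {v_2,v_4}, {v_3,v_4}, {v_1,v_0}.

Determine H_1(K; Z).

K has 5 vertices, 5 edges.
rank ∂_1 = 4, rank ∂_2 = 0 ⇒ b_1 = 5 − 4 − 0 = 1. So H_1 = Z.

H_1 ≅ Z.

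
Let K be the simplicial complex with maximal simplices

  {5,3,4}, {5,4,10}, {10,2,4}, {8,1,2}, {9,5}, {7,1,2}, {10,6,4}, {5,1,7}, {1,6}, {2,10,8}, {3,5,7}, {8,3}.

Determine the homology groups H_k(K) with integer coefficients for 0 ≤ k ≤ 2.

Fix the vertex order 1 < 2 < 3 < 4 < 5 < 6 < 7 < 8 < 9 < 10 and write every simplex with vertices in increasing order. Then dim K = 2 and the simplices of K are:

  0-simplices (10): [1], [2], [3], [4], [5], [6], [7], [8], [9], [10]
  1-simplices (21): [1,2], [1,5], [1,6], [1,7], [1,8], [2,4], [2,7], [2,8], [2,10], [3,4], [3,5], [3,7], [3,8], [4,5], [4,6], [4,10], [5,7], [5,9], [5,10], [6,10], [8,10]
  2-simplices (9): [1,2,7], [1,2,8], [1,5,7], [2,4,10], [2,8,10], [3,4,5], [3,5,7], [4,5,10], [4,6,10]

giving chain groups C_0 ≅ Z^10, C_1 ≅ Z^21, C_2 ≅ Z^9.

∂_1: C_1 → C_0 is given by ∂[p,q] = [q] − [p]. For instance
  ∂[1,7] = [7] − [1].
The resulting 10×21 matrix has rank 9, and its Smith normal form has invariant factors (1,1,1,1,1,1,1,1,1).

The boundary map ∂_2: C_2 → C_1 maps a triangle to the signed sum of its edges. For instance
  ∂[4,5,10] = [5,10] − [4,10] + [4,5],
  ∂[4,6,10] = [6,10] − [4,10] + [4,6].
The 21×9 boundary matrix has rank 9 and Smith normal form diag(1,1,1,1,1,1,1,1,1).

Now H_k = ker ∂_k / im ∂_{k+1}, so:

  H_0: rank C_0 − rank ∂_1 = 10 − 9 = 1, and the invariant factors of ∂_1 are all 1, so H_0 ≅ Z.
  H_1: rank ker ∂_1 − rank ∂_2 = (21 − 9) − 9 = 3, and the invariant factors of ∂_2 are all 1, so H_1 ≅ Z^3.
  H_2: rank ker ∂_2 − rank ∂_3 = (9 − 9) − 0 = 0, and there is no ∂_3, so H_2 ≅ 0.

As a check, the Euler characteristic is 10 − 21 + 9 = -2, which agrees with 1 − 3 + 0 = -2.

H_0 ≅ Z,  H_1 ≅ Z^3,  H_2 = 0.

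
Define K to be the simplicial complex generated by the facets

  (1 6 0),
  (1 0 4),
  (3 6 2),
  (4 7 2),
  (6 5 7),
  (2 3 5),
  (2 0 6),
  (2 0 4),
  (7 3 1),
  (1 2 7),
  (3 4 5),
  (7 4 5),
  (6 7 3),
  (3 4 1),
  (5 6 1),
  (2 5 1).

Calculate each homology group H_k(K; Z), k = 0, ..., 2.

Fix the vertex order 0 < 1 < 2 < 3 < 4 < 5 < 6 < 7 and write every simplex with vertices in increasing order. Then dim K = 2 and the simplices of K are:

  0-simplices (8): [0], [1], [2], [3], [4], [5], [6], [7]
  1-simplices (24): (24 of them)
  2-simplices (16): [0,1,4], [0,1,6], [0,2,4], [0,2,6], [1,2,5], [1,2,7], [1,3,4], [1,3,7], [1,5,6], [2,3,5], [2,3,6], [2,4,7], [3,4,5], [3,6,7], [4,5,7], [5,6,7]

so the chain groups are C_0 ≅ Z^8, C_1 ≅ Z^24, C_2 ≅ Z^16.

∂_1: C_1 → C_0 maps an edge to its endpoints' difference, ∂[p,q] = q − p. For instance
  ∂[2,3] = [3] − [2].
The resulting 8×24 matrix has rank 7, and its Smith normal form has invariant factors (1,1,1,1,1,1,1).

∂_2: C_2 → C_1 maps a triangle to the signed sum of its edges. For instance
  ∂[1,5,6] = [5,6] − [1,6] + [1,5],
  ∂[1,3,7] = [3,7] − [1,7] + [1,3].
As a 24×16 matrix over Z this has rank 15, with invariant factors (1,1,1,1,1,1,1,1,1,1,1,1,1,1,1).

Now H_k = ker ∂_k / im ∂_{k+1}, so:

  H_0: rank C_0 − rank ∂_1 = 8 − 7 = 1, and the invariant factors of ∂_1 are all 1, so H_0 ≅ Z.
  H_1: rank ker ∂_1 − rank ∂_2 = (24 − 7) − 15 = 2, and the invariant factors of ∂_2 are all 1, so H_1 ≅ Z^2.
  H_2: rank ker ∂_2 − rank ∂_3 = (16 − 15) − 0 = 1, and there is no ∂_3, so H_2 ≅ Z.

(K is a triangulation of the torus T^2.)

H_0 = Z,  H_1 = Z^2,  H_2 = Z.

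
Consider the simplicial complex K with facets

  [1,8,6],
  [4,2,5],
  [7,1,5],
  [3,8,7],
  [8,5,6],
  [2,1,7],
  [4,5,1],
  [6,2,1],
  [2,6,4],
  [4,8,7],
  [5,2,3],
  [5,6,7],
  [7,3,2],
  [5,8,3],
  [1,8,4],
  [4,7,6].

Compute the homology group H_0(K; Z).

Fix the vertex order 1 < 2 < 3 < 4 < 5 < 6 < 7 < 8 and write every simplex with vertices in increasing order. Then dim K = 2 and the simplices of K are:

  0-simplices (8): [1], [2], [3], [4], [5], [6], [7], [8]
  1-simplices (24): (24 of them)
  2-simplices (16): [1,2,6], [1,2,7], [1,4,5], [1,4,8], [1,5,7], [1,6,8], [2,3,5], [2,3,7], [2,4,5], [2,4,6], [3,5,8], [3,7,8], [4,6,7], [4,7,8], [5,6,7], [5,6,8]

Hence C_0 ≅ Z^8, C_1 ≅ Z^24, C_2 ≅ Z^16.

∂_1: C_1 → C_0 is given by ∂[p,q] = [q] − [p].
As a 8×24 matrix over Z this has rank 7, with invariant factors (1,1,1,1,1,1,1).

∂_2: C_2 → C_1 acts by ∂[p,q,r] = [q,r] − [p,r] + [p,q]. For instance
  ∂[5,6,7] = [6,7] − [5,7] + [5,6],
  ∂[3,5,8] = [5,8] − [3,8] + [3,5].
The resulting 24×16 matrix has rank 15, and its Smith normal form has invariant factors (1,1,1,1,1,1,1,1,1,1,1,1,1,1,1).

Reading off H_k = ker ∂_k / im ∂_{k+1}:

  H_0: rank C_0 − rank ∂_1 = 8 − 7 = 1, and the invariant factors of ∂_1 are all 1, so H_0 ≅ Z.

(K is a triangulation of the torus T^2.)

H_0 ≅ Z.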